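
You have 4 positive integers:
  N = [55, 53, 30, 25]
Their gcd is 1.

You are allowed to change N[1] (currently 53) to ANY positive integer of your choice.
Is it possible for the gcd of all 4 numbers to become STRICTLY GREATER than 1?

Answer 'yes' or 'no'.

Current gcd = 1
gcd of all OTHER numbers (without N[1]=53): gcd([55, 30, 25]) = 5
The new gcd after any change is gcd(5, new_value).
This can be at most 5.
Since 5 > old gcd 1, the gcd CAN increase (e.g., set N[1] = 5).

Answer: yes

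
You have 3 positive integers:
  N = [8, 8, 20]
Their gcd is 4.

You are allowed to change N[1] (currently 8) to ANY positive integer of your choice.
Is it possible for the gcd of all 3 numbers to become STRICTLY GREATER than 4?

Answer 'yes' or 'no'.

Current gcd = 4
gcd of all OTHER numbers (without N[1]=8): gcd([8, 20]) = 4
The new gcd after any change is gcd(4, new_value).
This can be at most 4.
Since 4 = old gcd 4, the gcd can only stay the same or decrease.

Answer: no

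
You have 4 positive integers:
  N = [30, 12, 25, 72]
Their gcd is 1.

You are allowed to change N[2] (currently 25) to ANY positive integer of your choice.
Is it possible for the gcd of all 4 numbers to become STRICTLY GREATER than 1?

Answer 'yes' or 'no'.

Current gcd = 1
gcd of all OTHER numbers (without N[2]=25): gcd([30, 12, 72]) = 6
The new gcd after any change is gcd(6, new_value).
This can be at most 6.
Since 6 > old gcd 1, the gcd CAN increase (e.g., set N[2] = 6).

Answer: yes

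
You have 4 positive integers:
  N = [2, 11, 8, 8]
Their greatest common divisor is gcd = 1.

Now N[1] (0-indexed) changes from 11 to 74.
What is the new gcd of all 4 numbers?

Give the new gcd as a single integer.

Numbers: [2, 11, 8, 8], gcd = 1
Change: index 1, 11 -> 74
gcd of the OTHER numbers (without index 1): gcd([2, 8, 8]) = 2
New gcd = gcd(g_others, new_val) = gcd(2, 74) = 2

Answer: 2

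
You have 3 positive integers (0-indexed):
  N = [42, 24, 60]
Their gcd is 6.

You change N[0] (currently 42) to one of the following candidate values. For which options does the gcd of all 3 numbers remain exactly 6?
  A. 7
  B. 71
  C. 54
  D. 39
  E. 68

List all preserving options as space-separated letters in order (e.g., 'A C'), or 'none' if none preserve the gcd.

Old gcd = 6; gcd of others (without N[0]) = 12
New gcd for candidate v: gcd(12, v). Preserves old gcd iff gcd(12, v) = 6.
  Option A: v=7, gcd(12,7)=1 -> changes
  Option B: v=71, gcd(12,71)=1 -> changes
  Option C: v=54, gcd(12,54)=6 -> preserves
  Option D: v=39, gcd(12,39)=3 -> changes
  Option E: v=68, gcd(12,68)=4 -> changes

Answer: C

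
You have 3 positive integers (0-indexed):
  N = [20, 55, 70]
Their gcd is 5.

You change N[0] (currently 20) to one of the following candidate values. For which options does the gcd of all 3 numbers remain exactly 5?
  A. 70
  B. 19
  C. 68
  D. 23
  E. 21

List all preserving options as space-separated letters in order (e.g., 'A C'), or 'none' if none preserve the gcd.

Old gcd = 5; gcd of others (without N[0]) = 5
New gcd for candidate v: gcd(5, v). Preserves old gcd iff gcd(5, v) = 5.
  Option A: v=70, gcd(5,70)=5 -> preserves
  Option B: v=19, gcd(5,19)=1 -> changes
  Option C: v=68, gcd(5,68)=1 -> changes
  Option D: v=23, gcd(5,23)=1 -> changes
  Option E: v=21, gcd(5,21)=1 -> changes

Answer: A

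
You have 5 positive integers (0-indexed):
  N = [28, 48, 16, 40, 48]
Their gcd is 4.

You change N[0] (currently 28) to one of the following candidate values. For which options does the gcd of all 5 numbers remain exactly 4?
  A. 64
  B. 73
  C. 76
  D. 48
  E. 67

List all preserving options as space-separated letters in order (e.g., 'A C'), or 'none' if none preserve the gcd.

Answer: C

Derivation:
Old gcd = 4; gcd of others (without N[0]) = 8
New gcd for candidate v: gcd(8, v). Preserves old gcd iff gcd(8, v) = 4.
  Option A: v=64, gcd(8,64)=8 -> changes
  Option B: v=73, gcd(8,73)=1 -> changes
  Option C: v=76, gcd(8,76)=4 -> preserves
  Option D: v=48, gcd(8,48)=8 -> changes
  Option E: v=67, gcd(8,67)=1 -> changes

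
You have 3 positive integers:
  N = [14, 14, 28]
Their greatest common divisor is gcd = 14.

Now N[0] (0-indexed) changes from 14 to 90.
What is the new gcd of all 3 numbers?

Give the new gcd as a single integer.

Numbers: [14, 14, 28], gcd = 14
Change: index 0, 14 -> 90
gcd of the OTHER numbers (without index 0): gcd([14, 28]) = 14
New gcd = gcd(g_others, new_val) = gcd(14, 90) = 2

Answer: 2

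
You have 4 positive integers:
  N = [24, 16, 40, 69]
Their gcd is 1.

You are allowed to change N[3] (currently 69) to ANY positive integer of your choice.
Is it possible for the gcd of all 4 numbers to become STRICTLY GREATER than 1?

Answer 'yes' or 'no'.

Current gcd = 1
gcd of all OTHER numbers (without N[3]=69): gcd([24, 16, 40]) = 8
The new gcd after any change is gcd(8, new_value).
This can be at most 8.
Since 8 > old gcd 1, the gcd CAN increase (e.g., set N[3] = 8).

Answer: yes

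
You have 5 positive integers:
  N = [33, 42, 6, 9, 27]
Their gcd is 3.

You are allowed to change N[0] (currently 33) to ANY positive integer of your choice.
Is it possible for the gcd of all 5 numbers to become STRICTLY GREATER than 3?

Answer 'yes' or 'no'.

Answer: no

Derivation:
Current gcd = 3
gcd of all OTHER numbers (without N[0]=33): gcd([42, 6, 9, 27]) = 3
The new gcd after any change is gcd(3, new_value).
This can be at most 3.
Since 3 = old gcd 3, the gcd can only stay the same or decrease.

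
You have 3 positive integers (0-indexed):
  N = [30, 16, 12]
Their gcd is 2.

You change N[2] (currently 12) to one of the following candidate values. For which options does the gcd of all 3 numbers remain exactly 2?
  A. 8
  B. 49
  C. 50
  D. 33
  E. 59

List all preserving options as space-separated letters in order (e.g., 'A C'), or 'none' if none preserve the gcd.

Old gcd = 2; gcd of others (without N[2]) = 2
New gcd for candidate v: gcd(2, v). Preserves old gcd iff gcd(2, v) = 2.
  Option A: v=8, gcd(2,8)=2 -> preserves
  Option B: v=49, gcd(2,49)=1 -> changes
  Option C: v=50, gcd(2,50)=2 -> preserves
  Option D: v=33, gcd(2,33)=1 -> changes
  Option E: v=59, gcd(2,59)=1 -> changes

Answer: A C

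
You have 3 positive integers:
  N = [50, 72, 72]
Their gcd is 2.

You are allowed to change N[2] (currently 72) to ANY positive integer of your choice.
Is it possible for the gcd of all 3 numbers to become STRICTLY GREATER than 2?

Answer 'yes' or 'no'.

Current gcd = 2
gcd of all OTHER numbers (without N[2]=72): gcd([50, 72]) = 2
The new gcd after any change is gcd(2, new_value).
This can be at most 2.
Since 2 = old gcd 2, the gcd can only stay the same or decrease.

Answer: no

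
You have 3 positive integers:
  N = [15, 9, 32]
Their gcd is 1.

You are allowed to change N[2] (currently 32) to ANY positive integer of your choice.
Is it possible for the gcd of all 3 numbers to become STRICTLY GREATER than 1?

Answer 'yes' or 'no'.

Current gcd = 1
gcd of all OTHER numbers (without N[2]=32): gcd([15, 9]) = 3
The new gcd after any change is gcd(3, new_value).
This can be at most 3.
Since 3 > old gcd 1, the gcd CAN increase (e.g., set N[2] = 3).

Answer: yes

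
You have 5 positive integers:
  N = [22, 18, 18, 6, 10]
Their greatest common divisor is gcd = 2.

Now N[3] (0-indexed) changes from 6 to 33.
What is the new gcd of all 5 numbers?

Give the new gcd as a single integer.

Numbers: [22, 18, 18, 6, 10], gcd = 2
Change: index 3, 6 -> 33
gcd of the OTHER numbers (without index 3): gcd([22, 18, 18, 10]) = 2
New gcd = gcd(g_others, new_val) = gcd(2, 33) = 1

Answer: 1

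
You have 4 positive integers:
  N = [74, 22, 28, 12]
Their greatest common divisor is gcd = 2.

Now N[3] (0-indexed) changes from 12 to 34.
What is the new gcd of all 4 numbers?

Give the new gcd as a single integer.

Numbers: [74, 22, 28, 12], gcd = 2
Change: index 3, 12 -> 34
gcd of the OTHER numbers (without index 3): gcd([74, 22, 28]) = 2
New gcd = gcd(g_others, new_val) = gcd(2, 34) = 2

Answer: 2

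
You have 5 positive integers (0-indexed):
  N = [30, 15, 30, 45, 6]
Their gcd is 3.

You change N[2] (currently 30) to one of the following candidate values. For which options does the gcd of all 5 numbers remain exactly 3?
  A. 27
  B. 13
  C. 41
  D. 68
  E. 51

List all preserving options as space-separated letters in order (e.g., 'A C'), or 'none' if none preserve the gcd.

Answer: A E

Derivation:
Old gcd = 3; gcd of others (without N[2]) = 3
New gcd for candidate v: gcd(3, v). Preserves old gcd iff gcd(3, v) = 3.
  Option A: v=27, gcd(3,27)=3 -> preserves
  Option B: v=13, gcd(3,13)=1 -> changes
  Option C: v=41, gcd(3,41)=1 -> changes
  Option D: v=68, gcd(3,68)=1 -> changes
  Option E: v=51, gcd(3,51)=3 -> preserves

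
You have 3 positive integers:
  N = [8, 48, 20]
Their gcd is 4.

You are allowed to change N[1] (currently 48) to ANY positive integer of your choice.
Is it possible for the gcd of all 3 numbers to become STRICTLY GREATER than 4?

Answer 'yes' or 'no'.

Answer: no

Derivation:
Current gcd = 4
gcd of all OTHER numbers (without N[1]=48): gcd([8, 20]) = 4
The new gcd after any change is gcd(4, new_value).
This can be at most 4.
Since 4 = old gcd 4, the gcd can only stay the same or decrease.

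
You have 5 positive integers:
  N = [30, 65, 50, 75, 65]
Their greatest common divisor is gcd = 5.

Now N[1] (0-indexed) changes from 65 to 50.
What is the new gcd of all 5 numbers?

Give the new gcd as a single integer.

Answer: 5

Derivation:
Numbers: [30, 65, 50, 75, 65], gcd = 5
Change: index 1, 65 -> 50
gcd of the OTHER numbers (without index 1): gcd([30, 50, 75, 65]) = 5
New gcd = gcd(g_others, new_val) = gcd(5, 50) = 5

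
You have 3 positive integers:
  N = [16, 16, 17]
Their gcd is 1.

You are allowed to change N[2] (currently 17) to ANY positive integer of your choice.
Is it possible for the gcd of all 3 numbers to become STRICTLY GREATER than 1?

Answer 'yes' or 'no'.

Answer: yes

Derivation:
Current gcd = 1
gcd of all OTHER numbers (without N[2]=17): gcd([16, 16]) = 16
The new gcd after any change is gcd(16, new_value).
This can be at most 16.
Since 16 > old gcd 1, the gcd CAN increase (e.g., set N[2] = 16).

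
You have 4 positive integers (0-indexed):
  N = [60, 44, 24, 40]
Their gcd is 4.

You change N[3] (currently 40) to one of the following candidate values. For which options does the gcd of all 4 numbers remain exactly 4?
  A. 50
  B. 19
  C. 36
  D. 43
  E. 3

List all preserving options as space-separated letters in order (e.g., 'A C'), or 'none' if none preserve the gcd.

Answer: C

Derivation:
Old gcd = 4; gcd of others (without N[3]) = 4
New gcd for candidate v: gcd(4, v). Preserves old gcd iff gcd(4, v) = 4.
  Option A: v=50, gcd(4,50)=2 -> changes
  Option B: v=19, gcd(4,19)=1 -> changes
  Option C: v=36, gcd(4,36)=4 -> preserves
  Option D: v=43, gcd(4,43)=1 -> changes
  Option E: v=3, gcd(4,3)=1 -> changes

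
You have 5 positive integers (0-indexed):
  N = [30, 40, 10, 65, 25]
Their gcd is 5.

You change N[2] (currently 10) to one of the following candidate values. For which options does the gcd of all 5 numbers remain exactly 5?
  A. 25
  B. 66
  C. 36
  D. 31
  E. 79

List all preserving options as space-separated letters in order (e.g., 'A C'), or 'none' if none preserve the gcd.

Answer: A

Derivation:
Old gcd = 5; gcd of others (without N[2]) = 5
New gcd for candidate v: gcd(5, v). Preserves old gcd iff gcd(5, v) = 5.
  Option A: v=25, gcd(5,25)=5 -> preserves
  Option B: v=66, gcd(5,66)=1 -> changes
  Option C: v=36, gcd(5,36)=1 -> changes
  Option D: v=31, gcd(5,31)=1 -> changes
  Option E: v=79, gcd(5,79)=1 -> changes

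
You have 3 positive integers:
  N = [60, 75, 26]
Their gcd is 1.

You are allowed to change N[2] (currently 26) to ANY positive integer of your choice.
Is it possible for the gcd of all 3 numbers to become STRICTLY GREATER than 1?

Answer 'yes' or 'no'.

Current gcd = 1
gcd of all OTHER numbers (without N[2]=26): gcd([60, 75]) = 15
The new gcd after any change is gcd(15, new_value).
This can be at most 15.
Since 15 > old gcd 1, the gcd CAN increase (e.g., set N[2] = 15).

Answer: yes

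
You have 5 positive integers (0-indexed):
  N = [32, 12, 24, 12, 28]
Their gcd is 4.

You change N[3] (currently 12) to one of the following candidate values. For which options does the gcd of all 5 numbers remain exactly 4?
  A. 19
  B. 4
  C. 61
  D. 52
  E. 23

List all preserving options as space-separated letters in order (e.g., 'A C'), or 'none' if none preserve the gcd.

Old gcd = 4; gcd of others (without N[3]) = 4
New gcd for candidate v: gcd(4, v). Preserves old gcd iff gcd(4, v) = 4.
  Option A: v=19, gcd(4,19)=1 -> changes
  Option B: v=4, gcd(4,4)=4 -> preserves
  Option C: v=61, gcd(4,61)=1 -> changes
  Option D: v=52, gcd(4,52)=4 -> preserves
  Option E: v=23, gcd(4,23)=1 -> changes

Answer: B D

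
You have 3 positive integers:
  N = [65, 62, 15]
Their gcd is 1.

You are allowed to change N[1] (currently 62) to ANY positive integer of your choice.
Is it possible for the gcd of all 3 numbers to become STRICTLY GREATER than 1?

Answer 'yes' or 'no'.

Answer: yes

Derivation:
Current gcd = 1
gcd of all OTHER numbers (without N[1]=62): gcd([65, 15]) = 5
The new gcd after any change is gcd(5, new_value).
This can be at most 5.
Since 5 > old gcd 1, the gcd CAN increase (e.g., set N[1] = 5).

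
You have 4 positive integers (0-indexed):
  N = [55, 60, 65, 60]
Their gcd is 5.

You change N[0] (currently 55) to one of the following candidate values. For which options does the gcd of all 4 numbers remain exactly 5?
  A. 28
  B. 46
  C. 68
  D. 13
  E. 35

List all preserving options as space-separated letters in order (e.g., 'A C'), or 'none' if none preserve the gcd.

Answer: E

Derivation:
Old gcd = 5; gcd of others (without N[0]) = 5
New gcd for candidate v: gcd(5, v). Preserves old gcd iff gcd(5, v) = 5.
  Option A: v=28, gcd(5,28)=1 -> changes
  Option B: v=46, gcd(5,46)=1 -> changes
  Option C: v=68, gcd(5,68)=1 -> changes
  Option D: v=13, gcd(5,13)=1 -> changes
  Option E: v=35, gcd(5,35)=5 -> preserves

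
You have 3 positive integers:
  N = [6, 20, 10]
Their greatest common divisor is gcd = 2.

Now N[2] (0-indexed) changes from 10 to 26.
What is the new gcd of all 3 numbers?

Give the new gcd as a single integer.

Answer: 2

Derivation:
Numbers: [6, 20, 10], gcd = 2
Change: index 2, 10 -> 26
gcd of the OTHER numbers (without index 2): gcd([6, 20]) = 2
New gcd = gcd(g_others, new_val) = gcd(2, 26) = 2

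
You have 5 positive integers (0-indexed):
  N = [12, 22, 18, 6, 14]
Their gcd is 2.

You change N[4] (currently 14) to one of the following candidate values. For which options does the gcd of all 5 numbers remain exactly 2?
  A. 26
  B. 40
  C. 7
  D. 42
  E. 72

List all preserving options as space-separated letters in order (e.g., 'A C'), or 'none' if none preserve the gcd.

Old gcd = 2; gcd of others (without N[4]) = 2
New gcd for candidate v: gcd(2, v). Preserves old gcd iff gcd(2, v) = 2.
  Option A: v=26, gcd(2,26)=2 -> preserves
  Option B: v=40, gcd(2,40)=2 -> preserves
  Option C: v=7, gcd(2,7)=1 -> changes
  Option D: v=42, gcd(2,42)=2 -> preserves
  Option E: v=72, gcd(2,72)=2 -> preserves

Answer: A B D E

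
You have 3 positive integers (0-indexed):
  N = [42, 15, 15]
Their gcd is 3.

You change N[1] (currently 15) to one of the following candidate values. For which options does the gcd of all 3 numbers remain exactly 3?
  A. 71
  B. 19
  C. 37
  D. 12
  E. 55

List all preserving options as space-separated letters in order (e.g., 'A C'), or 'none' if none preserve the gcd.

Answer: D

Derivation:
Old gcd = 3; gcd of others (without N[1]) = 3
New gcd for candidate v: gcd(3, v). Preserves old gcd iff gcd(3, v) = 3.
  Option A: v=71, gcd(3,71)=1 -> changes
  Option B: v=19, gcd(3,19)=1 -> changes
  Option C: v=37, gcd(3,37)=1 -> changes
  Option D: v=12, gcd(3,12)=3 -> preserves
  Option E: v=55, gcd(3,55)=1 -> changes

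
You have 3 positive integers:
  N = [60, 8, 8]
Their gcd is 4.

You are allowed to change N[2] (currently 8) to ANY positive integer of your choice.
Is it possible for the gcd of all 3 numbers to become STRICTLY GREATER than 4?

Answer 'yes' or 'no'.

Current gcd = 4
gcd of all OTHER numbers (without N[2]=8): gcd([60, 8]) = 4
The new gcd after any change is gcd(4, new_value).
This can be at most 4.
Since 4 = old gcd 4, the gcd can only stay the same or decrease.

Answer: no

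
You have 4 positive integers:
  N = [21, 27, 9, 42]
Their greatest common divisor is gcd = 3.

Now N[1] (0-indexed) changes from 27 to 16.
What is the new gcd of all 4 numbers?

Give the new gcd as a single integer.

Answer: 1

Derivation:
Numbers: [21, 27, 9, 42], gcd = 3
Change: index 1, 27 -> 16
gcd of the OTHER numbers (without index 1): gcd([21, 9, 42]) = 3
New gcd = gcd(g_others, new_val) = gcd(3, 16) = 1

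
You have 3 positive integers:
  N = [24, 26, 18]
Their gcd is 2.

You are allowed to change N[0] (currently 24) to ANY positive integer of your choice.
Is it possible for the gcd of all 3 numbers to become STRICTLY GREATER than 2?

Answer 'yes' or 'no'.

Current gcd = 2
gcd of all OTHER numbers (without N[0]=24): gcd([26, 18]) = 2
The new gcd after any change is gcd(2, new_value).
This can be at most 2.
Since 2 = old gcd 2, the gcd can only stay the same or decrease.

Answer: no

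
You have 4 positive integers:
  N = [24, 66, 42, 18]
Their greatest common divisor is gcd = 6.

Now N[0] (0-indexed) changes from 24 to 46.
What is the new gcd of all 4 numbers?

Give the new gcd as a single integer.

Answer: 2

Derivation:
Numbers: [24, 66, 42, 18], gcd = 6
Change: index 0, 24 -> 46
gcd of the OTHER numbers (without index 0): gcd([66, 42, 18]) = 6
New gcd = gcd(g_others, new_val) = gcd(6, 46) = 2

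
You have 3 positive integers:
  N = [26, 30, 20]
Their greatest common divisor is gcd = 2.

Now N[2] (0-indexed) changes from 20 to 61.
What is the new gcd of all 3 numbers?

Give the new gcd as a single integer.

Answer: 1

Derivation:
Numbers: [26, 30, 20], gcd = 2
Change: index 2, 20 -> 61
gcd of the OTHER numbers (without index 2): gcd([26, 30]) = 2
New gcd = gcd(g_others, new_val) = gcd(2, 61) = 1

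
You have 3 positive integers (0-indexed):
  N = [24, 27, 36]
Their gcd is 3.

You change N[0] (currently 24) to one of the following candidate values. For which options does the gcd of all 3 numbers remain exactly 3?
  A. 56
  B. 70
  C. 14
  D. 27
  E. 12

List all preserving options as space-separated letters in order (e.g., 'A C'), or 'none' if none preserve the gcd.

Old gcd = 3; gcd of others (without N[0]) = 9
New gcd for candidate v: gcd(9, v). Preserves old gcd iff gcd(9, v) = 3.
  Option A: v=56, gcd(9,56)=1 -> changes
  Option B: v=70, gcd(9,70)=1 -> changes
  Option C: v=14, gcd(9,14)=1 -> changes
  Option D: v=27, gcd(9,27)=9 -> changes
  Option E: v=12, gcd(9,12)=3 -> preserves

Answer: E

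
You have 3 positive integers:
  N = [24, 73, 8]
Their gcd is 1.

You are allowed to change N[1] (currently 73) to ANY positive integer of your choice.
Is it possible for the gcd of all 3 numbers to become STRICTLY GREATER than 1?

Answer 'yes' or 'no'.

Answer: yes

Derivation:
Current gcd = 1
gcd of all OTHER numbers (without N[1]=73): gcd([24, 8]) = 8
The new gcd after any change is gcd(8, new_value).
This can be at most 8.
Since 8 > old gcd 1, the gcd CAN increase (e.g., set N[1] = 8).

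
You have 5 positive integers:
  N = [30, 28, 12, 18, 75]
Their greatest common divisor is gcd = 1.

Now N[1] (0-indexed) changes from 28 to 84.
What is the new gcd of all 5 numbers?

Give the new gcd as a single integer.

Numbers: [30, 28, 12, 18, 75], gcd = 1
Change: index 1, 28 -> 84
gcd of the OTHER numbers (without index 1): gcd([30, 12, 18, 75]) = 3
New gcd = gcd(g_others, new_val) = gcd(3, 84) = 3

Answer: 3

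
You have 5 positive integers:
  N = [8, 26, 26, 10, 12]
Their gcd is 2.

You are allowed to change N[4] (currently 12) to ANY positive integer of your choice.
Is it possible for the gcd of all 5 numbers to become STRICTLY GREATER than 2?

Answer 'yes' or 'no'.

Answer: no

Derivation:
Current gcd = 2
gcd of all OTHER numbers (without N[4]=12): gcd([8, 26, 26, 10]) = 2
The new gcd after any change is gcd(2, new_value).
This can be at most 2.
Since 2 = old gcd 2, the gcd can only stay the same or decrease.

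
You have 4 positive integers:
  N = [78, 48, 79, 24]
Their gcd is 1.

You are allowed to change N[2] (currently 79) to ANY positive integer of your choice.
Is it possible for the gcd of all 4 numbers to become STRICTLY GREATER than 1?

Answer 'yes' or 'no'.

Current gcd = 1
gcd of all OTHER numbers (without N[2]=79): gcd([78, 48, 24]) = 6
The new gcd after any change is gcd(6, new_value).
This can be at most 6.
Since 6 > old gcd 1, the gcd CAN increase (e.g., set N[2] = 6).

Answer: yes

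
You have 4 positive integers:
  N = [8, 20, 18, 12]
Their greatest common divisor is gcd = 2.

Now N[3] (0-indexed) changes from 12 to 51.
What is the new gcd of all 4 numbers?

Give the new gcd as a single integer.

Numbers: [8, 20, 18, 12], gcd = 2
Change: index 3, 12 -> 51
gcd of the OTHER numbers (without index 3): gcd([8, 20, 18]) = 2
New gcd = gcd(g_others, new_val) = gcd(2, 51) = 1

Answer: 1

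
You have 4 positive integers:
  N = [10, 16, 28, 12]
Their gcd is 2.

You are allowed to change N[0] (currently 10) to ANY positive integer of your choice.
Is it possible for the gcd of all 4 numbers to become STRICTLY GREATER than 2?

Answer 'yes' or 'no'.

Current gcd = 2
gcd of all OTHER numbers (without N[0]=10): gcd([16, 28, 12]) = 4
The new gcd after any change is gcd(4, new_value).
This can be at most 4.
Since 4 > old gcd 2, the gcd CAN increase (e.g., set N[0] = 4).

Answer: yes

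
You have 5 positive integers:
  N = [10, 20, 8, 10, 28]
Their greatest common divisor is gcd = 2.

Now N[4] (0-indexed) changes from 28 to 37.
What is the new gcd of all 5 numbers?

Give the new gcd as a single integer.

Answer: 1

Derivation:
Numbers: [10, 20, 8, 10, 28], gcd = 2
Change: index 4, 28 -> 37
gcd of the OTHER numbers (without index 4): gcd([10, 20, 8, 10]) = 2
New gcd = gcd(g_others, new_val) = gcd(2, 37) = 1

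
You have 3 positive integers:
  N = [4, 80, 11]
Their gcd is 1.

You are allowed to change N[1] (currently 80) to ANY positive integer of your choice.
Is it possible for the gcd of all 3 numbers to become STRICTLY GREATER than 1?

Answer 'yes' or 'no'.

Answer: no

Derivation:
Current gcd = 1
gcd of all OTHER numbers (without N[1]=80): gcd([4, 11]) = 1
The new gcd after any change is gcd(1, new_value).
This can be at most 1.
Since 1 = old gcd 1, the gcd can only stay the same or decrease.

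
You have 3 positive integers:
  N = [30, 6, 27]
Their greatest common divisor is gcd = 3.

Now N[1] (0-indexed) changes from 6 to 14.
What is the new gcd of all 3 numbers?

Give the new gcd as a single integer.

Answer: 1

Derivation:
Numbers: [30, 6, 27], gcd = 3
Change: index 1, 6 -> 14
gcd of the OTHER numbers (without index 1): gcd([30, 27]) = 3
New gcd = gcd(g_others, new_val) = gcd(3, 14) = 1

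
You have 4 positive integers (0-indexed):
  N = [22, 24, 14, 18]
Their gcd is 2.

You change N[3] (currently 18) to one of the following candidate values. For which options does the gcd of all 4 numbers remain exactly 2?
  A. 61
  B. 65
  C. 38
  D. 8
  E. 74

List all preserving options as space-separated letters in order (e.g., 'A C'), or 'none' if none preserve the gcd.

Answer: C D E

Derivation:
Old gcd = 2; gcd of others (without N[3]) = 2
New gcd for candidate v: gcd(2, v). Preserves old gcd iff gcd(2, v) = 2.
  Option A: v=61, gcd(2,61)=1 -> changes
  Option B: v=65, gcd(2,65)=1 -> changes
  Option C: v=38, gcd(2,38)=2 -> preserves
  Option D: v=8, gcd(2,8)=2 -> preserves
  Option E: v=74, gcd(2,74)=2 -> preserves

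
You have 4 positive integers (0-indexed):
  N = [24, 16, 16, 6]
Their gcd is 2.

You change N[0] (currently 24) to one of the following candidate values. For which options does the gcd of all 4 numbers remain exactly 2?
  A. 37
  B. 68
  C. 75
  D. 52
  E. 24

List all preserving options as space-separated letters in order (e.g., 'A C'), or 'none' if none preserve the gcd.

Answer: B D E

Derivation:
Old gcd = 2; gcd of others (without N[0]) = 2
New gcd for candidate v: gcd(2, v). Preserves old gcd iff gcd(2, v) = 2.
  Option A: v=37, gcd(2,37)=1 -> changes
  Option B: v=68, gcd(2,68)=2 -> preserves
  Option C: v=75, gcd(2,75)=1 -> changes
  Option D: v=52, gcd(2,52)=2 -> preserves
  Option E: v=24, gcd(2,24)=2 -> preserves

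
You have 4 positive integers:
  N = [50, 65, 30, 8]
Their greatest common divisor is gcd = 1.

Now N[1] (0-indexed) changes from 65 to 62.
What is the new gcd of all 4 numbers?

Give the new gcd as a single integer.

Answer: 2

Derivation:
Numbers: [50, 65, 30, 8], gcd = 1
Change: index 1, 65 -> 62
gcd of the OTHER numbers (without index 1): gcd([50, 30, 8]) = 2
New gcd = gcd(g_others, new_val) = gcd(2, 62) = 2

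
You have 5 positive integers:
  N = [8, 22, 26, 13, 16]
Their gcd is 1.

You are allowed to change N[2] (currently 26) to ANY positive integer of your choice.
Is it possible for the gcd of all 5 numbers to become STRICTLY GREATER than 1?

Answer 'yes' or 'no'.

Current gcd = 1
gcd of all OTHER numbers (without N[2]=26): gcd([8, 22, 13, 16]) = 1
The new gcd after any change is gcd(1, new_value).
This can be at most 1.
Since 1 = old gcd 1, the gcd can only stay the same or decrease.

Answer: no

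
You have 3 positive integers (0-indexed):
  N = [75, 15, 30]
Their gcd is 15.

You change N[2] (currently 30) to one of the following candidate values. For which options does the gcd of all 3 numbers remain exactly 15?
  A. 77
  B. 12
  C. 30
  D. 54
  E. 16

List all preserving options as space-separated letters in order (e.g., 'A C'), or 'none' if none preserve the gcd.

Answer: C

Derivation:
Old gcd = 15; gcd of others (without N[2]) = 15
New gcd for candidate v: gcd(15, v). Preserves old gcd iff gcd(15, v) = 15.
  Option A: v=77, gcd(15,77)=1 -> changes
  Option B: v=12, gcd(15,12)=3 -> changes
  Option C: v=30, gcd(15,30)=15 -> preserves
  Option D: v=54, gcd(15,54)=3 -> changes
  Option E: v=16, gcd(15,16)=1 -> changes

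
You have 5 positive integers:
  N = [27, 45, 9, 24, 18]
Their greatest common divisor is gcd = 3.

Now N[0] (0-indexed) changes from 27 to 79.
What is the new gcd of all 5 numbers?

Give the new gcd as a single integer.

Numbers: [27, 45, 9, 24, 18], gcd = 3
Change: index 0, 27 -> 79
gcd of the OTHER numbers (without index 0): gcd([45, 9, 24, 18]) = 3
New gcd = gcd(g_others, new_val) = gcd(3, 79) = 1

Answer: 1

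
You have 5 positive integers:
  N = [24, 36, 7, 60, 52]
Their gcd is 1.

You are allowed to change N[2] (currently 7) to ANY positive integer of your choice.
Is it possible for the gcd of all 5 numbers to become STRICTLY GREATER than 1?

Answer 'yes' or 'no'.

Answer: yes

Derivation:
Current gcd = 1
gcd of all OTHER numbers (without N[2]=7): gcd([24, 36, 60, 52]) = 4
The new gcd after any change is gcd(4, new_value).
This can be at most 4.
Since 4 > old gcd 1, the gcd CAN increase (e.g., set N[2] = 4).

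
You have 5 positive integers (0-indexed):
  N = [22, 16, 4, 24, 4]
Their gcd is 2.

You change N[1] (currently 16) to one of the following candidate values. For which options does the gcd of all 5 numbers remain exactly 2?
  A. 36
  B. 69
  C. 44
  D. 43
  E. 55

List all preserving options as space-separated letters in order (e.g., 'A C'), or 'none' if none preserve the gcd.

Answer: A C

Derivation:
Old gcd = 2; gcd of others (without N[1]) = 2
New gcd for candidate v: gcd(2, v). Preserves old gcd iff gcd(2, v) = 2.
  Option A: v=36, gcd(2,36)=2 -> preserves
  Option B: v=69, gcd(2,69)=1 -> changes
  Option C: v=44, gcd(2,44)=2 -> preserves
  Option D: v=43, gcd(2,43)=1 -> changes
  Option E: v=55, gcd(2,55)=1 -> changes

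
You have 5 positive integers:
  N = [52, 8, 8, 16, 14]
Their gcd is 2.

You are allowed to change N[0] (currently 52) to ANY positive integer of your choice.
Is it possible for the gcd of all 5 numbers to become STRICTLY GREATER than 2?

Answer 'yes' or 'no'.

Answer: no

Derivation:
Current gcd = 2
gcd of all OTHER numbers (without N[0]=52): gcd([8, 8, 16, 14]) = 2
The new gcd after any change is gcd(2, new_value).
This can be at most 2.
Since 2 = old gcd 2, the gcd can only stay the same or decrease.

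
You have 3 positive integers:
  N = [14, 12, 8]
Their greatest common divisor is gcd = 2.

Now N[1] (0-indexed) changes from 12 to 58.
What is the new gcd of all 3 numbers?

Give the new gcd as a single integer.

Numbers: [14, 12, 8], gcd = 2
Change: index 1, 12 -> 58
gcd of the OTHER numbers (without index 1): gcd([14, 8]) = 2
New gcd = gcd(g_others, new_val) = gcd(2, 58) = 2

Answer: 2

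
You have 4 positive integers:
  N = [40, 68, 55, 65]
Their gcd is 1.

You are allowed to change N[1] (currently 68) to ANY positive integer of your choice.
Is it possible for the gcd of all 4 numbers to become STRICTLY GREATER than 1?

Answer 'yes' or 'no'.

Current gcd = 1
gcd of all OTHER numbers (without N[1]=68): gcd([40, 55, 65]) = 5
The new gcd after any change is gcd(5, new_value).
This can be at most 5.
Since 5 > old gcd 1, the gcd CAN increase (e.g., set N[1] = 5).

Answer: yes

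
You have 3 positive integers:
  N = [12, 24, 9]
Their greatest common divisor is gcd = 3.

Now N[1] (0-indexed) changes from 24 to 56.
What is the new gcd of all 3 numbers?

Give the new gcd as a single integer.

Answer: 1

Derivation:
Numbers: [12, 24, 9], gcd = 3
Change: index 1, 24 -> 56
gcd of the OTHER numbers (without index 1): gcd([12, 9]) = 3
New gcd = gcd(g_others, new_val) = gcd(3, 56) = 1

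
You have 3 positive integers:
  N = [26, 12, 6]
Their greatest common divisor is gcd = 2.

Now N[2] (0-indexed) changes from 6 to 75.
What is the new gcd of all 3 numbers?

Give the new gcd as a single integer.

Answer: 1

Derivation:
Numbers: [26, 12, 6], gcd = 2
Change: index 2, 6 -> 75
gcd of the OTHER numbers (without index 2): gcd([26, 12]) = 2
New gcd = gcd(g_others, new_val) = gcd(2, 75) = 1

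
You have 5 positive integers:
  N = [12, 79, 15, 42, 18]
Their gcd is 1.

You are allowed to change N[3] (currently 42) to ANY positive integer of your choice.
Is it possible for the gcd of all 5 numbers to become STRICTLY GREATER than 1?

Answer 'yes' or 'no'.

Answer: no

Derivation:
Current gcd = 1
gcd of all OTHER numbers (without N[3]=42): gcd([12, 79, 15, 18]) = 1
The new gcd after any change is gcd(1, new_value).
This can be at most 1.
Since 1 = old gcd 1, the gcd can only stay the same or decrease.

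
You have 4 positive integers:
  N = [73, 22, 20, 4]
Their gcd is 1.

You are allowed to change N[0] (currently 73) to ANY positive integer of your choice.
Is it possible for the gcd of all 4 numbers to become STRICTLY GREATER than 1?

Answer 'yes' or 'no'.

Answer: yes

Derivation:
Current gcd = 1
gcd of all OTHER numbers (without N[0]=73): gcd([22, 20, 4]) = 2
The new gcd after any change is gcd(2, new_value).
This can be at most 2.
Since 2 > old gcd 1, the gcd CAN increase (e.g., set N[0] = 2).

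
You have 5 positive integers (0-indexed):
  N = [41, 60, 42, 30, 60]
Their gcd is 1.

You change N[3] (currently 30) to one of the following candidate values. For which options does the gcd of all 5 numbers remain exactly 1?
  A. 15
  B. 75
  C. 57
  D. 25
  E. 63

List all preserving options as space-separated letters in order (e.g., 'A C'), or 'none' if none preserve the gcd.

Answer: A B C D E

Derivation:
Old gcd = 1; gcd of others (without N[3]) = 1
New gcd for candidate v: gcd(1, v). Preserves old gcd iff gcd(1, v) = 1.
  Option A: v=15, gcd(1,15)=1 -> preserves
  Option B: v=75, gcd(1,75)=1 -> preserves
  Option C: v=57, gcd(1,57)=1 -> preserves
  Option D: v=25, gcd(1,25)=1 -> preserves
  Option E: v=63, gcd(1,63)=1 -> preserves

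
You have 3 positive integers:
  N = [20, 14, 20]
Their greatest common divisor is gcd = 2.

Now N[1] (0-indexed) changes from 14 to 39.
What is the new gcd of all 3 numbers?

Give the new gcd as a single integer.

Answer: 1

Derivation:
Numbers: [20, 14, 20], gcd = 2
Change: index 1, 14 -> 39
gcd of the OTHER numbers (without index 1): gcd([20, 20]) = 20
New gcd = gcd(g_others, new_val) = gcd(20, 39) = 1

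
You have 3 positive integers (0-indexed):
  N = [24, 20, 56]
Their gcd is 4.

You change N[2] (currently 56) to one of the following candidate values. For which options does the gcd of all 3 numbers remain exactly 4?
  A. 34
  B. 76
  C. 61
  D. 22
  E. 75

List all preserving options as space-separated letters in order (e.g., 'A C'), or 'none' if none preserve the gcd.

Old gcd = 4; gcd of others (without N[2]) = 4
New gcd for candidate v: gcd(4, v). Preserves old gcd iff gcd(4, v) = 4.
  Option A: v=34, gcd(4,34)=2 -> changes
  Option B: v=76, gcd(4,76)=4 -> preserves
  Option C: v=61, gcd(4,61)=1 -> changes
  Option D: v=22, gcd(4,22)=2 -> changes
  Option E: v=75, gcd(4,75)=1 -> changes

Answer: B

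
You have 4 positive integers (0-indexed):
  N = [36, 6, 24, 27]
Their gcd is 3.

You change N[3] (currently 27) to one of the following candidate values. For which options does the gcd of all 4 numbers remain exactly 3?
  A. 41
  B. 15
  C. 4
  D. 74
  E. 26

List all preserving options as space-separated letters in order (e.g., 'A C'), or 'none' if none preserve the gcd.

Answer: B

Derivation:
Old gcd = 3; gcd of others (without N[3]) = 6
New gcd for candidate v: gcd(6, v). Preserves old gcd iff gcd(6, v) = 3.
  Option A: v=41, gcd(6,41)=1 -> changes
  Option B: v=15, gcd(6,15)=3 -> preserves
  Option C: v=4, gcd(6,4)=2 -> changes
  Option D: v=74, gcd(6,74)=2 -> changes
  Option E: v=26, gcd(6,26)=2 -> changes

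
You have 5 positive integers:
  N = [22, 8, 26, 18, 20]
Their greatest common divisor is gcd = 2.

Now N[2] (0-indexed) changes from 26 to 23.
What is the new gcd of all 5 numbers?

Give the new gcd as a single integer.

Answer: 1

Derivation:
Numbers: [22, 8, 26, 18, 20], gcd = 2
Change: index 2, 26 -> 23
gcd of the OTHER numbers (without index 2): gcd([22, 8, 18, 20]) = 2
New gcd = gcd(g_others, new_val) = gcd(2, 23) = 1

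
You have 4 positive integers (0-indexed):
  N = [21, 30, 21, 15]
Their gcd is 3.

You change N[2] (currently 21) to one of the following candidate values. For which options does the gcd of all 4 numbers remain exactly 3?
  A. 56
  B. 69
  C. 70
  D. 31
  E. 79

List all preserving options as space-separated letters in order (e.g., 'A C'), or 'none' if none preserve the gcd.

Answer: B

Derivation:
Old gcd = 3; gcd of others (without N[2]) = 3
New gcd for candidate v: gcd(3, v). Preserves old gcd iff gcd(3, v) = 3.
  Option A: v=56, gcd(3,56)=1 -> changes
  Option B: v=69, gcd(3,69)=3 -> preserves
  Option C: v=70, gcd(3,70)=1 -> changes
  Option D: v=31, gcd(3,31)=1 -> changes
  Option E: v=79, gcd(3,79)=1 -> changes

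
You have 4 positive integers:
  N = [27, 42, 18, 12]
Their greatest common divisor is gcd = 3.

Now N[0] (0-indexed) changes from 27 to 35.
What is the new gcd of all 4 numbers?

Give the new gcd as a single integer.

Numbers: [27, 42, 18, 12], gcd = 3
Change: index 0, 27 -> 35
gcd of the OTHER numbers (without index 0): gcd([42, 18, 12]) = 6
New gcd = gcd(g_others, new_val) = gcd(6, 35) = 1

Answer: 1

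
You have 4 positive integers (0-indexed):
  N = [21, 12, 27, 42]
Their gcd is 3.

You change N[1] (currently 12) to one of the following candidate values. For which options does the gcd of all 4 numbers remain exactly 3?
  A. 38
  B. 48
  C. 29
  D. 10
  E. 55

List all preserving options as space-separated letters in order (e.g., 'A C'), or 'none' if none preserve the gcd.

Answer: B

Derivation:
Old gcd = 3; gcd of others (without N[1]) = 3
New gcd for candidate v: gcd(3, v). Preserves old gcd iff gcd(3, v) = 3.
  Option A: v=38, gcd(3,38)=1 -> changes
  Option B: v=48, gcd(3,48)=3 -> preserves
  Option C: v=29, gcd(3,29)=1 -> changes
  Option D: v=10, gcd(3,10)=1 -> changes
  Option E: v=55, gcd(3,55)=1 -> changes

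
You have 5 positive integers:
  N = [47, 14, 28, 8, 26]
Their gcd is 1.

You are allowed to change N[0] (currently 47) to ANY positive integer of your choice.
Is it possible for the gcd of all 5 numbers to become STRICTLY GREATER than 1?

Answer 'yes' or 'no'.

Current gcd = 1
gcd of all OTHER numbers (without N[0]=47): gcd([14, 28, 8, 26]) = 2
The new gcd after any change is gcd(2, new_value).
This can be at most 2.
Since 2 > old gcd 1, the gcd CAN increase (e.g., set N[0] = 2).

Answer: yes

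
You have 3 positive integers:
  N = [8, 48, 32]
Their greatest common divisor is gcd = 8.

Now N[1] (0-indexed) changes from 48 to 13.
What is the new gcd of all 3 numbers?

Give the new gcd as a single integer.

Answer: 1

Derivation:
Numbers: [8, 48, 32], gcd = 8
Change: index 1, 48 -> 13
gcd of the OTHER numbers (without index 1): gcd([8, 32]) = 8
New gcd = gcd(g_others, new_val) = gcd(8, 13) = 1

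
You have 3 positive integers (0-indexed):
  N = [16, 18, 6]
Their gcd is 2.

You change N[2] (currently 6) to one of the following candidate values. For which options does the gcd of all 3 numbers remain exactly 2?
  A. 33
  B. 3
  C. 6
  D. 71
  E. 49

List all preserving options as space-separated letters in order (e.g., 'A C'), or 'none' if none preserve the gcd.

Answer: C

Derivation:
Old gcd = 2; gcd of others (without N[2]) = 2
New gcd for candidate v: gcd(2, v). Preserves old gcd iff gcd(2, v) = 2.
  Option A: v=33, gcd(2,33)=1 -> changes
  Option B: v=3, gcd(2,3)=1 -> changes
  Option C: v=6, gcd(2,6)=2 -> preserves
  Option D: v=71, gcd(2,71)=1 -> changes
  Option E: v=49, gcd(2,49)=1 -> changes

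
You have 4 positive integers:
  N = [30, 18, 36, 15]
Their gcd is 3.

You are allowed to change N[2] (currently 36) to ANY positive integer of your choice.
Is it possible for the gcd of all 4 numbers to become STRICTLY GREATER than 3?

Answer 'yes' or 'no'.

Answer: no

Derivation:
Current gcd = 3
gcd of all OTHER numbers (without N[2]=36): gcd([30, 18, 15]) = 3
The new gcd after any change is gcd(3, new_value).
This can be at most 3.
Since 3 = old gcd 3, the gcd can only stay the same or decrease.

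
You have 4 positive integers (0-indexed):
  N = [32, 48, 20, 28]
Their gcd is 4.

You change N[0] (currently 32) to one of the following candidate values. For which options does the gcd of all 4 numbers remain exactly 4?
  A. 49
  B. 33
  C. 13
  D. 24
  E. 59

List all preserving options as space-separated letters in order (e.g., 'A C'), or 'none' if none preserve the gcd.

Old gcd = 4; gcd of others (without N[0]) = 4
New gcd for candidate v: gcd(4, v). Preserves old gcd iff gcd(4, v) = 4.
  Option A: v=49, gcd(4,49)=1 -> changes
  Option B: v=33, gcd(4,33)=1 -> changes
  Option C: v=13, gcd(4,13)=1 -> changes
  Option D: v=24, gcd(4,24)=4 -> preserves
  Option E: v=59, gcd(4,59)=1 -> changes

Answer: D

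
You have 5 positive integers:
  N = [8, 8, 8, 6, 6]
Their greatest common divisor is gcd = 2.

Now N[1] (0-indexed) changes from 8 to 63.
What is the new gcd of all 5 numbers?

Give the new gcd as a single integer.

Answer: 1

Derivation:
Numbers: [8, 8, 8, 6, 6], gcd = 2
Change: index 1, 8 -> 63
gcd of the OTHER numbers (without index 1): gcd([8, 8, 6, 6]) = 2
New gcd = gcd(g_others, new_val) = gcd(2, 63) = 1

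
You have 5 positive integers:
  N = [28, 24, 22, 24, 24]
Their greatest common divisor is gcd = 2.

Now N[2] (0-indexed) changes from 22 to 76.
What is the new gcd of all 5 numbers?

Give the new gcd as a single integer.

Numbers: [28, 24, 22, 24, 24], gcd = 2
Change: index 2, 22 -> 76
gcd of the OTHER numbers (without index 2): gcd([28, 24, 24, 24]) = 4
New gcd = gcd(g_others, new_val) = gcd(4, 76) = 4

Answer: 4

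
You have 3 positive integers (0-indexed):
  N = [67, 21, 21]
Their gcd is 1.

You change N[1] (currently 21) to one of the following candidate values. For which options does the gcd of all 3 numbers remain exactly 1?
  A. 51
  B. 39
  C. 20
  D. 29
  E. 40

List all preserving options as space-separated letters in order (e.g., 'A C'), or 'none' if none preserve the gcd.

Old gcd = 1; gcd of others (without N[1]) = 1
New gcd for candidate v: gcd(1, v). Preserves old gcd iff gcd(1, v) = 1.
  Option A: v=51, gcd(1,51)=1 -> preserves
  Option B: v=39, gcd(1,39)=1 -> preserves
  Option C: v=20, gcd(1,20)=1 -> preserves
  Option D: v=29, gcd(1,29)=1 -> preserves
  Option E: v=40, gcd(1,40)=1 -> preserves

Answer: A B C D E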